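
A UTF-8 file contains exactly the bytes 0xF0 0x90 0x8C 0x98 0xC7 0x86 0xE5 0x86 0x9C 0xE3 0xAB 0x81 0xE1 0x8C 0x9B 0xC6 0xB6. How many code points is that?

Byte at offset 0: 0xF0 = 11110000 → 4-byte char (#1). Advance 4.
Byte at offset 4: 0xC7 = 11000111 → 2-byte char (#2). Advance 2.
Byte at offset 6: 0xE5 = 11100101 → 3-byte char (#3). Advance 3.
Byte at offset 9: 0xE3 = 11100011 → 3-byte char (#4). Advance 3.
Byte at offset 12: 0xE1 = 11100001 → 3-byte char (#5). Advance 3.
Byte at offset 15: 0xC6 = 11000110 → 2-byte char (#6). Advance 2.
Reached end at offset 17 after 6 code points.

6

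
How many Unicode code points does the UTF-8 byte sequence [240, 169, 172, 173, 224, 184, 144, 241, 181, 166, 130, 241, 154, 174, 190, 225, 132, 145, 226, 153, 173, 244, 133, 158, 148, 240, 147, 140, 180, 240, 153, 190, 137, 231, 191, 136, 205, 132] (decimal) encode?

11

Byte at offset 0: 0xF0 = 11110000 → 4-byte char (#1). Advance 4.
Byte at offset 4: 0xE0 = 11100000 → 3-byte char (#2). Advance 3.
Byte at offset 7: 0xF1 = 11110001 → 4-byte char (#3). Advance 4.
Byte at offset 11: 0xF1 = 11110001 → 4-byte char (#4). Advance 4.
Byte at offset 15: 0xE1 = 11100001 → 3-byte char (#5). Advance 3.
Byte at offset 18: 0xE2 = 11100010 → 3-byte char (#6). Advance 3.
Byte at offset 21: 0xF4 = 11110100 → 4-byte char (#7). Advance 4.
Byte at offset 25: 0xF0 = 11110000 → 4-byte char (#8). Advance 4.
Byte at offset 29: 0xF0 = 11110000 → 4-byte char (#9). Advance 4.
Byte at offset 33: 0xE7 = 11100111 → 3-byte char (#10). Advance 3.
Byte at offset 36: 0xCD = 11001101 → 2-byte char (#11). Advance 2.
Reached end at offset 38 after 11 code points.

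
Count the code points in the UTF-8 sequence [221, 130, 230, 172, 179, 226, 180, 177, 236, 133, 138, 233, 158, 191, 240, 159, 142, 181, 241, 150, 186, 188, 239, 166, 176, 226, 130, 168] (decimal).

9

Byte at offset 0: 0xDD = 11011101 → 2-byte char (#1). Advance 2.
Byte at offset 2: 0xE6 = 11100110 → 3-byte char (#2). Advance 3.
Byte at offset 5: 0xE2 = 11100010 → 3-byte char (#3). Advance 3.
Byte at offset 8: 0xEC = 11101100 → 3-byte char (#4). Advance 3.
Byte at offset 11: 0xE9 = 11101001 → 3-byte char (#5). Advance 3.
Byte at offset 14: 0xF0 = 11110000 → 4-byte char (#6). Advance 4.
Byte at offset 18: 0xF1 = 11110001 → 4-byte char (#7). Advance 4.
Byte at offset 22: 0xEF = 11101111 → 3-byte char (#8). Advance 3.
Byte at offset 25: 0xE2 = 11100010 → 3-byte char (#9). Advance 3.
Reached end at offset 28 after 9 code points.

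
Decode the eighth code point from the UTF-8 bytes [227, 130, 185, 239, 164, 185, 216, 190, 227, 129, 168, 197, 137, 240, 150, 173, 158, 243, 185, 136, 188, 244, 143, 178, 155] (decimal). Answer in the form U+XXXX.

Offset 0: leading byte 0xE3 = 11100011 → 3-byte char #1 = E3 82 B9.
Offset 3: leading byte 0xEF = 11101111 → 3-byte char #2 = EF A4 B9.
Offset 6: leading byte 0xD8 = 11011000 → 2-byte char #3 = D8 BE.
Offset 8: leading byte 0xE3 = 11100011 → 3-byte char #4 = E3 81 A8.
Offset 11: leading byte 0xC5 = 11000101 → 2-byte char #5 = C5 89.
Offset 13: leading byte 0xF0 = 11110000 → 4-byte char #6 = F0 96 AD 9E.
Offset 17: leading byte 0xF3 = 11110011 → 4-byte char #7 = F3 B9 88 BC.
Offset 21: leading byte 0xF4 = 11110100 → 4-byte char #8 = F4 8F B2 9B.
Leading byte 0xF4 = 11110100 matches 11110xxx → 4-byte sequence.
Byte 1: 0xF4 = 11110100, payload 100 (3 bits).
Byte 2: 0x8F = 10001111 (10xxxxxx ✓), payload 001111.
Byte 3: 0xB2 = 10110010 (10xxxxxx ✓), payload 110010.
Byte 4: 0x9B = 10011011 (10xxxxxx ✓), payload 011011.
Concatenate: 100001111110010011011 = 0x10FC9B (21 bits → U+10FC9B).

U+10FC9B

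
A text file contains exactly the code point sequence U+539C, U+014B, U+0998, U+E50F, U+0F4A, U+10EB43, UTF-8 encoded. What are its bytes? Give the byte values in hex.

U+539C: 3-byte form → E5 8E 9C.
U+014B: 2-byte form → C5 8B.
U+0998: 3-byte form → E0 A6 98.
U+E50F: 3-byte form → EE 94 8F.
U+0F4A: 3-byte form → E0 BD 8A.
U+10EB43: 4-byte form → F4 8E AD 83.
Concatenated (18 bytes): E5 8E 9C C5 8B E0 A6 98 EE 94 8F E0 BD 8A F4 8E AD 83.

E5 8E 9C C5 8B E0 A6 98 EE 94 8F E0 BD 8A F4 8E AD 83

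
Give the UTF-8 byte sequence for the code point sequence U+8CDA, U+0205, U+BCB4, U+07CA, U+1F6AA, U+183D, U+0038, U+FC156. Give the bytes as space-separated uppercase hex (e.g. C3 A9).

E8 B3 9A C8 85 EB B2 B4 DF 8A F0 9F 9A AA E1 A0 BD 38 F3 BC 85 96

U+8CDA: 3-byte form → E8 B3 9A.
U+0205: 2-byte form → C8 85.
U+BCB4: 3-byte form → EB B2 B4.
U+07CA: 2-byte form → DF 8A.
U+1F6AA: 4-byte form → F0 9F 9A AA.
U+183D: 3-byte form → E1 A0 BD.
U+0038: 1-byte form → 38.
U+FC156: 4-byte form → F3 BC 85 96.
Concatenated (22 bytes): E8 B3 9A C8 85 EB B2 B4 DF 8A F0 9F 9A AA E1 A0 BD 38 F3 BC 85 96.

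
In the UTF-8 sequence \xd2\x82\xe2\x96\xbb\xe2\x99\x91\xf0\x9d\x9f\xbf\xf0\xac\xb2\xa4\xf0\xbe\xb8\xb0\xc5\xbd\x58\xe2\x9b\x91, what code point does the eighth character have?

U+0058

Offset 0: leading byte 0xD2 = 11010010 → 2-byte char #1 = D2 82.
Offset 2: leading byte 0xE2 = 11100010 → 3-byte char #2 = E2 96 BB.
Offset 5: leading byte 0xE2 = 11100010 → 3-byte char #3 = E2 99 91.
Offset 8: leading byte 0xF0 = 11110000 → 4-byte char #4 = F0 9D 9F BF.
Offset 12: leading byte 0xF0 = 11110000 → 4-byte char #5 = F0 AC B2 A4.
Offset 16: leading byte 0xF0 = 11110000 → 4-byte char #6 = F0 BE B8 B0.
Offset 20: leading byte 0xC5 = 11000101 → 2-byte char #7 = C5 BD.
Offset 22: leading byte 0x58 = 01011000 → 1-byte char #8 = 58.
Leading byte 0x58 = 01011000 matches 0xxxxxxx → 1-byte sequence.
Byte 1: 0x58 = 01011000, payload 1011000 (7 bits).
Concatenate: 1011000 = 0x58 (7 bits → U+0058).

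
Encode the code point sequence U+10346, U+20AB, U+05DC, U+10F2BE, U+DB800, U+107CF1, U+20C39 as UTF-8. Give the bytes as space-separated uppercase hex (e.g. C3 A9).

F0 90 8D 86 E2 82 AB D7 9C F4 8F 8A BE F3 9B A0 80 F4 87 B3 B1 F0 A0 B0 B9

U+10346: 4-byte form → F0 90 8D 86.
U+20AB: 3-byte form → E2 82 AB.
U+05DC: 2-byte form → D7 9C.
U+10F2BE: 4-byte form → F4 8F 8A BE.
U+DB800: 4-byte form → F3 9B A0 80.
U+107CF1: 4-byte form → F4 87 B3 B1.
U+20C39: 4-byte form → F0 A0 B0 B9.
Concatenated (25 bytes): F0 90 8D 86 E2 82 AB D7 9C F4 8F 8A BE F3 9B A0 80 F4 87 B3 B1 F0 A0 B0 B9.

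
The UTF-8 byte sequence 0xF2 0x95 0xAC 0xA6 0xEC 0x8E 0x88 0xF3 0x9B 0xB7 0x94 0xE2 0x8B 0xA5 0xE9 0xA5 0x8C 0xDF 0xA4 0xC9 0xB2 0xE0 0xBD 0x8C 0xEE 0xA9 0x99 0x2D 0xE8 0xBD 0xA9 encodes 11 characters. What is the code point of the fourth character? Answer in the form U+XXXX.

U+22E5

Offset 0: leading byte 0xF2 = 11110010 → 4-byte char #1 = F2 95 AC A6.
Offset 4: leading byte 0xEC = 11101100 → 3-byte char #2 = EC 8E 88.
Offset 7: leading byte 0xF3 = 11110011 → 4-byte char #3 = F3 9B B7 94.
Offset 11: leading byte 0xE2 = 11100010 → 3-byte char #4 = E2 8B A5.
Leading byte 0xE2 = 11100010 matches 1110xxxx → 3-byte sequence.
Byte 1: 0xE2 = 11100010, payload 0010 (4 bits).
Byte 2: 0x8B = 10001011 (10xxxxxx ✓), payload 001011.
Byte 3: 0xA5 = 10100101 (10xxxxxx ✓), payload 100101.
Concatenate: 0010001011100101 = 0x22E5 (16 bits → U+22E5).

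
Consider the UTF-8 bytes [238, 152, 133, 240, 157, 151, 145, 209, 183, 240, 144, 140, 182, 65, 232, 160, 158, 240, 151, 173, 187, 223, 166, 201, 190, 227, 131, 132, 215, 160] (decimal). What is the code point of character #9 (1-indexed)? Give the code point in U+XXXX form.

Offset 0: leading byte 0xEE = 11101110 → 3-byte char #1 = EE 98 85.
Offset 3: leading byte 0xF0 = 11110000 → 4-byte char #2 = F0 9D 97 91.
Offset 7: leading byte 0xD1 = 11010001 → 2-byte char #3 = D1 B7.
Offset 9: leading byte 0xF0 = 11110000 → 4-byte char #4 = F0 90 8C B6.
Offset 13: leading byte 0x41 = 01000001 → 1-byte char #5 = 41.
Offset 14: leading byte 0xE8 = 11101000 → 3-byte char #6 = E8 A0 9E.
Offset 17: leading byte 0xF0 = 11110000 → 4-byte char #7 = F0 97 AD BB.
Offset 21: leading byte 0xDF = 11011111 → 2-byte char #8 = DF A6.
Offset 23: leading byte 0xC9 = 11001001 → 2-byte char #9 = C9 BE.
Leading byte 0xC9 = 11001001 matches 110xxxxx → 2-byte sequence.
Byte 1: 0xC9 = 11001001, payload 01001 (5 bits).
Byte 2: 0xBE = 10111110 (10xxxxxx ✓), payload 111110.
Concatenate: 01001111110 = 0x27E (11 bits → U+027E).

U+027E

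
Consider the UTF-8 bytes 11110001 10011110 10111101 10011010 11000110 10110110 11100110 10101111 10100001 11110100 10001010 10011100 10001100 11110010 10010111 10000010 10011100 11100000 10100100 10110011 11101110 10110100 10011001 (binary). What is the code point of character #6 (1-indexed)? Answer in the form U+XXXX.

U+0933

Offset 0: leading byte 0xF1 = 11110001 → 4-byte char #1 = F1 9E BD 9A.
Offset 4: leading byte 0xC6 = 11000110 → 2-byte char #2 = C6 B6.
Offset 6: leading byte 0xE6 = 11100110 → 3-byte char #3 = E6 AF A1.
Offset 9: leading byte 0xF4 = 11110100 → 4-byte char #4 = F4 8A 9C 8C.
Offset 13: leading byte 0xF2 = 11110010 → 4-byte char #5 = F2 97 82 9C.
Offset 17: leading byte 0xE0 = 11100000 → 3-byte char #6 = E0 A4 B3.
Leading byte 0xE0 = 11100000 matches 1110xxxx → 3-byte sequence.
Byte 1: 0xE0 = 11100000, payload 0000 (4 bits).
Byte 2: 0xA4 = 10100100 (10xxxxxx ✓), payload 100100.
Byte 3: 0xB3 = 10110011 (10xxxxxx ✓), payload 110011.
Concatenate: 0000100100110011 = 0x933 (16 bits → U+0933).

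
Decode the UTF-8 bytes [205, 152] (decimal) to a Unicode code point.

Leading byte 0xCD = 11001101 matches 110xxxxx → 2-byte sequence.
Byte 1: 0xCD = 11001101, payload 01101 (5 bits).
Byte 2: 0x98 = 10011000 (10xxxxxx ✓), payload 011000.
Concatenate: 01101011000 = 0x358 (11 bits → U+0358).

U+0358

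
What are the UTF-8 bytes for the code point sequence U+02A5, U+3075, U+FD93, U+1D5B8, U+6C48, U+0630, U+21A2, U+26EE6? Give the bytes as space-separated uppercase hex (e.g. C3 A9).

U+02A5: 2-byte form → CA A5.
U+3075: 3-byte form → E3 81 B5.
U+FD93: 3-byte form → EF B6 93.
U+1D5B8: 4-byte form → F0 9D 96 B8.
U+6C48: 3-byte form → E6 B1 88.
U+0630: 2-byte form → D8 B0.
U+21A2: 3-byte form → E2 86 A2.
U+26EE6: 4-byte form → F0 A6 BB A6.
Concatenated (24 bytes): CA A5 E3 81 B5 EF B6 93 F0 9D 96 B8 E6 B1 88 D8 B0 E2 86 A2 F0 A6 BB A6.

CA A5 E3 81 B5 EF B6 93 F0 9D 96 B8 E6 B1 88 D8 B0 E2 86 A2 F0 A6 BB A6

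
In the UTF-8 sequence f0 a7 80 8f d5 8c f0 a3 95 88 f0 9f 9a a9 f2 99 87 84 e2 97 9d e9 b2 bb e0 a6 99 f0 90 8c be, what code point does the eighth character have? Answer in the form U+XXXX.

U+0999

Offset 0: leading byte 0xF0 = 11110000 → 4-byte char #1 = F0 A7 80 8F.
Offset 4: leading byte 0xD5 = 11010101 → 2-byte char #2 = D5 8C.
Offset 6: leading byte 0xF0 = 11110000 → 4-byte char #3 = F0 A3 95 88.
Offset 10: leading byte 0xF0 = 11110000 → 4-byte char #4 = F0 9F 9A A9.
Offset 14: leading byte 0xF2 = 11110010 → 4-byte char #5 = F2 99 87 84.
Offset 18: leading byte 0xE2 = 11100010 → 3-byte char #6 = E2 97 9D.
Offset 21: leading byte 0xE9 = 11101001 → 3-byte char #7 = E9 B2 BB.
Offset 24: leading byte 0xE0 = 11100000 → 3-byte char #8 = E0 A6 99.
Leading byte 0xE0 = 11100000 matches 1110xxxx → 3-byte sequence.
Byte 1: 0xE0 = 11100000, payload 0000 (4 bits).
Byte 2: 0xA6 = 10100110 (10xxxxxx ✓), payload 100110.
Byte 3: 0x99 = 10011001 (10xxxxxx ✓), payload 011001.
Concatenate: 0000100110011001 = 0x999 (16 bits → U+0999).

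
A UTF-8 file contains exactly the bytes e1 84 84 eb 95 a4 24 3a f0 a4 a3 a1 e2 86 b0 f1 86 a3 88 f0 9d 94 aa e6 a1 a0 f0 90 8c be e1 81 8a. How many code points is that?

11

Byte at offset 0: 0xE1 = 11100001 → 3-byte char (#1). Advance 3.
Byte at offset 3: 0xEB = 11101011 → 3-byte char (#2). Advance 3.
Byte at offset 6: 0x24 = 00100100 → 1-byte char (#3). Advance 1.
Byte at offset 7: 0x3A = 00111010 → 1-byte char (#4). Advance 1.
Byte at offset 8: 0xF0 = 11110000 → 4-byte char (#5). Advance 4.
Byte at offset 12: 0xE2 = 11100010 → 3-byte char (#6). Advance 3.
Byte at offset 15: 0xF1 = 11110001 → 4-byte char (#7). Advance 4.
Byte at offset 19: 0xF0 = 11110000 → 4-byte char (#8). Advance 4.
Byte at offset 23: 0xE6 = 11100110 → 3-byte char (#9). Advance 3.
Byte at offset 26: 0xF0 = 11110000 → 4-byte char (#10). Advance 4.
Byte at offset 30: 0xE1 = 11100001 → 3-byte char (#11). Advance 3.
Reached end at offset 33 after 11 code points.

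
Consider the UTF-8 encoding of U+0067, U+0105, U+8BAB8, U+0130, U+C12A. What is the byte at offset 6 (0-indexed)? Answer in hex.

U+0067 → 1-byte form 67 at offsets 0–0.
U+0105 → 2-byte form C4 85 at offsets 1–2.
U+8BAB8 → 4-byte form F2 8B AA B8 at offsets 3–6.
Offset 6 falls in char 3's range; it's byte 4 of F2 8B AA B8 = 0xB8.

0xB8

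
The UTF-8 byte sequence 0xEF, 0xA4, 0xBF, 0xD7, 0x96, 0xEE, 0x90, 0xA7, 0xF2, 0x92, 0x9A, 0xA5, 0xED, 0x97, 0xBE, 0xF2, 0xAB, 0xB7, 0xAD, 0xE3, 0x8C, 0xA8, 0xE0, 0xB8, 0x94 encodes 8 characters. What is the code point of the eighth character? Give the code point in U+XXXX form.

Offset 0: leading byte 0xEF = 11101111 → 3-byte char #1 = EF A4 BF.
Offset 3: leading byte 0xD7 = 11010111 → 2-byte char #2 = D7 96.
Offset 5: leading byte 0xEE = 11101110 → 3-byte char #3 = EE 90 A7.
Offset 8: leading byte 0xF2 = 11110010 → 4-byte char #4 = F2 92 9A A5.
Offset 12: leading byte 0xED = 11101101 → 3-byte char #5 = ED 97 BE.
Offset 15: leading byte 0xF2 = 11110010 → 4-byte char #6 = F2 AB B7 AD.
Offset 19: leading byte 0xE3 = 11100011 → 3-byte char #7 = E3 8C A8.
Offset 22: leading byte 0xE0 = 11100000 → 3-byte char #8 = E0 B8 94.
Leading byte 0xE0 = 11100000 matches 1110xxxx → 3-byte sequence.
Byte 1: 0xE0 = 11100000, payload 0000 (4 bits).
Byte 2: 0xB8 = 10111000 (10xxxxxx ✓), payload 111000.
Byte 3: 0x94 = 10010100 (10xxxxxx ✓), payload 010100.
Concatenate: 0000111000010100 = 0xE14 (16 bits → U+0E14).

U+0E14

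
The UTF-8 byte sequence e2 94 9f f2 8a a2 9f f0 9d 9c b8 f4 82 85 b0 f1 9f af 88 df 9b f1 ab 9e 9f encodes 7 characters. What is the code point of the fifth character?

U+5FBC8

Offset 0: leading byte 0xE2 = 11100010 → 3-byte char #1 = E2 94 9F.
Offset 3: leading byte 0xF2 = 11110010 → 4-byte char #2 = F2 8A A2 9F.
Offset 7: leading byte 0xF0 = 11110000 → 4-byte char #3 = F0 9D 9C B8.
Offset 11: leading byte 0xF4 = 11110100 → 4-byte char #4 = F4 82 85 B0.
Offset 15: leading byte 0xF1 = 11110001 → 4-byte char #5 = F1 9F AF 88.
Leading byte 0xF1 = 11110001 matches 11110xxx → 4-byte sequence.
Byte 1: 0xF1 = 11110001, payload 001 (3 bits).
Byte 2: 0x9F = 10011111 (10xxxxxx ✓), payload 011111.
Byte 3: 0xAF = 10101111 (10xxxxxx ✓), payload 101111.
Byte 4: 0x88 = 10001000 (10xxxxxx ✓), payload 001000.
Concatenate: 001011111101111001000 = 0x5FBC8 (21 bits → U+5FBC8).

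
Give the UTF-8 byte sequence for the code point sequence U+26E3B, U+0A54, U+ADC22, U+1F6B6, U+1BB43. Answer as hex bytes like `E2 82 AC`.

F0 A6 B8 BB E0 A9 94 F2 AD B0 A2 F0 9F 9A B6 F0 9B AD 83

U+26E3B: 4-byte form → F0 A6 B8 BB.
U+0A54: 3-byte form → E0 A9 94.
U+ADC22: 4-byte form → F2 AD B0 A2.
U+1F6B6: 4-byte form → F0 9F 9A B6.
U+1BB43: 4-byte form → F0 9B AD 83.
Concatenated (19 bytes): F0 A6 B8 BB E0 A9 94 F2 AD B0 A2 F0 9F 9A B6 F0 9B AD 83.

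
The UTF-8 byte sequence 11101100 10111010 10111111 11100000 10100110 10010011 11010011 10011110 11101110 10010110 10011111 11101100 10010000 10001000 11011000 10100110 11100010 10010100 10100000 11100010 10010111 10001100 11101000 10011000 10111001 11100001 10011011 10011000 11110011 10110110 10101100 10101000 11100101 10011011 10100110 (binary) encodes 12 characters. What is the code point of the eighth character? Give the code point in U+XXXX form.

Offset 0: leading byte 0xEC = 11101100 → 3-byte char #1 = EC BA BF.
Offset 3: leading byte 0xE0 = 11100000 → 3-byte char #2 = E0 A6 93.
Offset 6: leading byte 0xD3 = 11010011 → 2-byte char #3 = D3 9E.
Offset 8: leading byte 0xEE = 11101110 → 3-byte char #4 = EE 96 9F.
Offset 11: leading byte 0xEC = 11101100 → 3-byte char #5 = EC 90 88.
Offset 14: leading byte 0xD8 = 11011000 → 2-byte char #6 = D8 A6.
Offset 16: leading byte 0xE2 = 11100010 → 3-byte char #7 = E2 94 A0.
Offset 19: leading byte 0xE2 = 11100010 → 3-byte char #8 = E2 97 8C.
Leading byte 0xE2 = 11100010 matches 1110xxxx → 3-byte sequence.
Byte 1: 0xE2 = 11100010, payload 0010 (4 bits).
Byte 2: 0x97 = 10010111 (10xxxxxx ✓), payload 010111.
Byte 3: 0x8C = 10001100 (10xxxxxx ✓), payload 001100.
Concatenate: 0010010111001100 = 0x25CC (16 bits → U+25CC).

U+25CC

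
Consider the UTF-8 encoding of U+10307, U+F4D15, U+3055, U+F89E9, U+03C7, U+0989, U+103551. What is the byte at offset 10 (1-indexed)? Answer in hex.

1-indexed offset 10 is 0-indexed offset 9.
U+10307 → 4-byte form F0 90 8C 87 at offsets 0–3.
U+F4D15 → 4-byte form F3 B4 B4 95 at offsets 4–7.
U+3055 → 3-byte form E3 81 95 at offsets 8–10.
Offset 9 falls in char 3's range; it's byte 2 of E3 81 95 = 0x81.

0x81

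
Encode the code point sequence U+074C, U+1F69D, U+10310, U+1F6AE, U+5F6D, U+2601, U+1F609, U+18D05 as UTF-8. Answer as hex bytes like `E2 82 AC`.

DD 8C F0 9F 9A 9D F0 90 8C 90 F0 9F 9A AE E5 BD AD E2 98 81 F0 9F 98 89 F0 98 B4 85

U+074C: 2-byte form → DD 8C.
U+1F69D: 4-byte form → F0 9F 9A 9D.
U+10310: 4-byte form → F0 90 8C 90.
U+1F6AE: 4-byte form → F0 9F 9A AE.
U+5F6D: 3-byte form → E5 BD AD.
U+2601: 3-byte form → E2 98 81.
U+1F609: 4-byte form → F0 9F 98 89.
U+18D05: 4-byte form → F0 98 B4 85.
Concatenated (28 bytes): DD 8C F0 9F 9A 9D F0 90 8C 90 F0 9F 9A AE E5 BD AD E2 98 81 F0 9F 98 89 F0 98 B4 85.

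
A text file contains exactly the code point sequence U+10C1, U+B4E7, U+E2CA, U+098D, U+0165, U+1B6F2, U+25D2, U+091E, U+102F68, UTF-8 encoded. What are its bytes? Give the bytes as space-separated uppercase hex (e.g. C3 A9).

E1 83 81 EB 93 A7 EE 8B 8A E0 A6 8D C5 A5 F0 9B 9B B2 E2 97 92 E0 A4 9E F4 82 BD A8

U+10C1: 3-byte form → E1 83 81.
U+B4E7: 3-byte form → EB 93 A7.
U+E2CA: 3-byte form → EE 8B 8A.
U+098D: 3-byte form → E0 A6 8D.
U+0165: 2-byte form → C5 A5.
U+1B6F2: 4-byte form → F0 9B 9B B2.
U+25D2: 3-byte form → E2 97 92.
U+091E: 3-byte form → E0 A4 9E.
U+102F68: 4-byte form → F4 82 BD A8.
Concatenated (28 bytes): E1 83 81 EB 93 A7 EE 8B 8A E0 A6 8D C5 A5 F0 9B 9B B2 E2 97 92 E0 A4 9E F4 82 BD A8.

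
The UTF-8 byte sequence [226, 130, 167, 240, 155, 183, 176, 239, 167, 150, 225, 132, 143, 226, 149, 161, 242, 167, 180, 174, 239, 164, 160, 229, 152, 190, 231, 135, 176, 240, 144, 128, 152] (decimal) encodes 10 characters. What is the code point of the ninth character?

U+71F0

Offset 0: leading byte 0xE2 = 11100010 → 3-byte char #1 = E2 82 A7.
Offset 3: leading byte 0xF0 = 11110000 → 4-byte char #2 = F0 9B B7 B0.
Offset 7: leading byte 0xEF = 11101111 → 3-byte char #3 = EF A7 96.
Offset 10: leading byte 0xE1 = 11100001 → 3-byte char #4 = E1 84 8F.
Offset 13: leading byte 0xE2 = 11100010 → 3-byte char #5 = E2 95 A1.
Offset 16: leading byte 0xF2 = 11110010 → 4-byte char #6 = F2 A7 B4 AE.
Offset 20: leading byte 0xEF = 11101111 → 3-byte char #7 = EF A4 A0.
Offset 23: leading byte 0xE5 = 11100101 → 3-byte char #8 = E5 98 BE.
Offset 26: leading byte 0xE7 = 11100111 → 3-byte char #9 = E7 87 B0.
Leading byte 0xE7 = 11100111 matches 1110xxxx → 3-byte sequence.
Byte 1: 0xE7 = 11100111, payload 0111 (4 bits).
Byte 2: 0x87 = 10000111 (10xxxxxx ✓), payload 000111.
Byte 3: 0xB0 = 10110000 (10xxxxxx ✓), payload 110000.
Concatenate: 0111000111110000 = 0x71F0 (16 bits → U+71F0).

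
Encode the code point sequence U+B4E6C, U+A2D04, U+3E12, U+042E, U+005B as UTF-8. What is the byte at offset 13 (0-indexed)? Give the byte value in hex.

U+B4E6C → 4-byte form F2 B4 B9 AC at offsets 0–3.
U+A2D04 → 4-byte form F2 A2 B4 84 at offsets 4–7.
U+3E12 → 3-byte form E3 B8 92 at offsets 8–10.
U+042E → 2-byte form D0 AE at offsets 11–12.
U+005B → 1-byte form 5B at offsets 13–13.
Offset 13 falls in char 5's range; it's byte 1 of 5B = 0x5B.

0x5B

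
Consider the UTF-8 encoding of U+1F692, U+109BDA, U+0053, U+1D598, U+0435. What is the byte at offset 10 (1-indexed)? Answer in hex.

0xF0

1-indexed offset 10 is 0-indexed offset 9.
U+1F692 → 4-byte form F0 9F 9A 92 at offsets 0–3.
U+109BDA → 4-byte form F4 89 AF 9A at offsets 4–7.
U+0053 → 1-byte form 53 at offsets 8–8.
U+1D598 → 4-byte form F0 9D 96 98 at offsets 9–12.
Offset 9 falls in char 4's range; it's byte 1 of F0 9D 96 98 = 0xF0.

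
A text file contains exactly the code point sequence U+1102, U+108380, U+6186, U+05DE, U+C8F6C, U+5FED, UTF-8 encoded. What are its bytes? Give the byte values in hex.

E1 84 82 F4 88 8E 80 E6 86 86 D7 9E F3 88 BD AC E5 BF AD

U+1102: 3-byte form → E1 84 82.
U+108380: 4-byte form → F4 88 8E 80.
U+6186: 3-byte form → E6 86 86.
U+05DE: 2-byte form → D7 9E.
U+C8F6C: 4-byte form → F3 88 BD AC.
U+5FED: 3-byte form → E5 BF AD.
Concatenated (19 bytes): E1 84 82 F4 88 8E 80 E6 86 86 D7 9E F3 88 BD AC E5 BF AD.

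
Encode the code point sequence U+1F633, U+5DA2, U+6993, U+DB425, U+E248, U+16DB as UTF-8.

F0 9F 98 B3 E5 B6 A2 E6 A6 93 F3 9B 90 A5 EE 89 88 E1 9B 9B

U+1F633: 4-byte form → F0 9F 98 B3.
U+5DA2: 3-byte form → E5 B6 A2.
U+6993: 3-byte form → E6 A6 93.
U+DB425: 4-byte form → F3 9B 90 A5.
U+E248: 3-byte form → EE 89 88.
U+16DB: 3-byte form → E1 9B 9B.
Concatenated (20 bytes): F0 9F 98 B3 E5 B6 A2 E6 A6 93 F3 9B 90 A5 EE 89 88 E1 9B 9B.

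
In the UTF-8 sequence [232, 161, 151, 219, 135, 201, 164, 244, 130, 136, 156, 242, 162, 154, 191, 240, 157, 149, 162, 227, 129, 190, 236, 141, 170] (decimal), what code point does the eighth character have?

U+C36A

Offset 0: leading byte 0xE8 = 11101000 → 3-byte char #1 = E8 A1 97.
Offset 3: leading byte 0xDB = 11011011 → 2-byte char #2 = DB 87.
Offset 5: leading byte 0xC9 = 11001001 → 2-byte char #3 = C9 A4.
Offset 7: leading byte 0xF4 = 11110100 → 4-byte char #4 = F4 82 88 9C.
Offset 11: leading byte 0xF2 = 11110010 → 4-byte char #5 = F2 A2 9A BF.
Offset 15: leading byte 0xF0 = 11110000 → 4-byte char #6 = F0 9D 95 A2.
Offset 19: leading byte 0xE3 = 11100011 → 3-byte char #7 = E3 81 BE.
Offset 22: leading byte 0xEC = 11101100 → 3-byte char #8 = EC 8D AA.
Leading byte 0xEC = 11101100 matches 1110xxxx → 3-byte sequence.
Byte 1: 0xEC = 11101100, payload 1100 (4 bits).
Byte 2: 0x8D = 10001101 (10xxxxxx ✓), payload 001101.
Byte 3: 0xAA = 10101010 (10xxxxxx ✓), payload 101010.
Concatenate: 1100001101101010 = 0xC36A (16 bits → U+C36A).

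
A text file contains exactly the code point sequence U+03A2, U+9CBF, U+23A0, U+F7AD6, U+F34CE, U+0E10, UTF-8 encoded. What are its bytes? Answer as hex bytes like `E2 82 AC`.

CE A2 E9 B2 BF E2 8E A0 F3 B7 AB 96 F3 B3 93 8E E0 B8 90

U+03A2: 2-byte form → CE A2.
U+9CBF: 3-byte form → E9 B2 BF.
U+23A0: 3-byte form → E2 8E A0.
U+F7AD6: 4-byte form → F3 B7 AB 96.
U+F34CE: 4-byte form → F3 B3 93 8E.
U+0E10: 3-byte form → E0 B8 90.
Concatenated (19 bytes): CE A2 E9 B2 BF E2 8E A0 F3 B7 AB 96 F3 B3 93 8E E0 B8 90.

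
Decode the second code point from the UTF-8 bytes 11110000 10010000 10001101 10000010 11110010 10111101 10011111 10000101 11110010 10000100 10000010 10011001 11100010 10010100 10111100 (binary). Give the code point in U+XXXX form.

U+BD7C5

Offset 0: leading byte 0xF0 = 11110000 → 4-byte char #1 = F0 90 8D 82.
Offset 4: leading byte 0xF2 = 11110010 → 4-byte char #2 = F2 BD 9F 85.
Leading byte 0xF2 = 11110010 matches 11110xxx → 4-byte sequence.
Byte 1: 0xF2 = 11110010, payload 010 (3 bits).
Byte 2: 0xBD = 10111101 (10xxxxxx ✓), payload 111101.
Byte 3: 0x9F = 10011111 (10xxxxxx ✓), payload 011111.
Byte 4: 0x85 = 10000101 (10xxxxxx ✓), payload 000101.
Concatenate: 010111101011111000101 = 0xBD7C5 (21 bits → U+BD7C5).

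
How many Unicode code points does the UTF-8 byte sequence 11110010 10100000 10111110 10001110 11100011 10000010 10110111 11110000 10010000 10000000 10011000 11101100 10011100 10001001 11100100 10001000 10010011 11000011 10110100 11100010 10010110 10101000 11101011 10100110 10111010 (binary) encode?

8

Byte at offset 0: 0xF2 = 11110010 → 4-byte char (#1). Advance 4.
Byte at offset 4: 0xE3 = 11100011 → 3-byte char (#2). Advance 3.
Byte at offset 7: 0xF0 = 11110000 → 4-byte char (#3). Advance 4.
Byte at offset 11: 0xEC = 11101100 → 3-byte char (#4). Advance 3.
Byte at offset 14: 0xE4 = 11100100 → 3-byte char (#5). Advance 3.
Byte at offset 17: 0xC3 = 11000011 → 2-byte char (#6). Advance 2.
Byte at offset 19: 0xE2 = 11100010 → 3-byte char (#7). Advance 3.
Byte at offset 22: 0xEB = 11101011 → 3-byte char (#8). Advance 3.
Reached end at offset 25 after 8 code points.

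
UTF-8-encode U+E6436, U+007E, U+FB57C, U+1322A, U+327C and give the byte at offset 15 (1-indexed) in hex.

0x89

1-indexed offset 15 is 0-indexed offset 14.
U+E6436 → 4-byte form F3 A6 90 B6 at offsets 0–3.
U+007E → 1-byte form 7E at offsets 4–4.
U+FB57C → 4-byte form F3 BB 95 BC at offsets 5–8.
U+1322A → 4-byte form F0 93 88 AA at offsets 9–12.
U+327C → 3-byte form E3 89 BC at offsets 13–15.
Offset 14 falls in char 5's range; it's byte 2 of E3 89 BC = 0x89.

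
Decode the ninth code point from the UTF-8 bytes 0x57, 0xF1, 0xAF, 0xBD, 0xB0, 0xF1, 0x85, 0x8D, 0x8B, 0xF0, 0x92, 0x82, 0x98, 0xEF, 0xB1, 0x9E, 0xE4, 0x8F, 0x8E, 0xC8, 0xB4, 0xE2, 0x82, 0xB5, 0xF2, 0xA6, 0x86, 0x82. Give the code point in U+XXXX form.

U+A6182

Offset 0: leading byte 0x57 = 01010111 → 1-byte char #1 = 57.
Offset 1: leading byte 0xF1 = 11110001 → 4-byte char #2 = F1 AF BD B0.
Offset 5: leading byte 0xF1 = 11110001 → 4-byte char #3 = F1 85 8D 8B.
Offset 9: leading byte 0xF0 = 11110000 → 4-byte char #4 = F0 92 82 98.
Offset 13: leading byte 0xEF = 11101111 → 3-byte char #5 = EF B1 9E.
Offset 16: leading byte 0xE4 = 11100100 → 3-byte char #6 = E4 8F 8E.
Offset 19: leading byte 0xC8 = 11001000 → 2-byte char #7 = C8 B4.
Offset 21: leading byte 0xE2 = 11100010 → 3-byte char #8 = E2 82 B5.
Offset 24: leading byte 0xF2 = 11110010 → 4-byte char #9 = F2 A6 86 82.
Leading byte 0xF2 = 11110010 matches 11110xxx → 4-byte sequence.
Byte 1: 0xF2 = 11110010, payload 010 (3 bits).
Byte 2: 0xA6 = 10100110 (10xxxxxx ✓), payload 100110.
Byte 3: 0x86 = 10000110 (10xxxxxx ✓), payload 000110.
Byte 4: 0x82 = 10000010 (10xxxxxx ✓), payload 000010.
Concatenate: 010100110000110000010 = 0xA6182 (21 bits → U+A6182).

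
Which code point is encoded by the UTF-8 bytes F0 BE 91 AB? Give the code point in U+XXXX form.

U+3E46B

Leading byte 0xF0 = 11110000 matches 11110xxx → 4-byte sequence.
Byte 1: 0xF0 = 11110000, payload 000 (3 bits).
Byte 2: 0xBE = 10111110 (10xxxxxx ✓), payload 111110.
Byte 3: 0x91 = 10010001 (10xxxxxx ✓), payload 010001.
Byte 4: 0xAB = 10101011 (10xxxxxx ✓), payload 101011.
Concatenate: 000111110010001101011 = 0x3E46B (21 bits → U+3E46B).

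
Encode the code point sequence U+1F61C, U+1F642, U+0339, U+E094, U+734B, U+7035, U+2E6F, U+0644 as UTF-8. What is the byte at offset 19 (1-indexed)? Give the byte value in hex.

1-indexed offset 19 is 0-indexed offset 18.
U+1F61C → 4-byte form F0 9F 98 9C at offsets 0–3.
U+1F642 → 4-byte form F0 9F 99 82 at offsets 4–7.
U+0339 → 2-byte form CC B9 at offsets 8–9.
U+E094 → 3-byte form EE 82 94 at offsets 10–12.
U+734B → 3-byte form E7 8D 8B at offsets 13–15.
U+7035 → 3-byte form E7 80 B5 at offsets 16–18.
Offset 18 falls in char 6's range; it's byte 3 of E7 80 B5 = 0xB5.

0xB5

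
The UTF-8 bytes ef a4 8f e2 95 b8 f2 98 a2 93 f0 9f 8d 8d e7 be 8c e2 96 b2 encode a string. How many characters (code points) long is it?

Byte at offset 0: 0xEF = 11101111 → 3-byte char (#1). Advance 3.
Byte at offset 3: 0xE2 = 11100010 → 3-byte char (#2). Advance 3.
Byte at offset 6: 0xF2 = 11110010 → 4-byte char (#3). Advance 4.
Byte at offset 10: 0xF0 = 11110000 → 4-byte char (#4). Advance 4.
Byte at offset 14: 0xE7 = 11100111 → 3-byte char (#5). Advance 3.
Byte at offset 17: 0xE2 = 11100010 → 3-byte char (#6). Advance 3.
Reached end at offset 20 after 6 code points.

6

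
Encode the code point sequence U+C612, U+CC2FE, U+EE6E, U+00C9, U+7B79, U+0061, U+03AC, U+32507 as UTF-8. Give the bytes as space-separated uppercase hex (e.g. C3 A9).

EC 98 92 F3 8C 8B BE EE B9 AE C3 89 E7 AD B9 61 CE AC F0 B2 94 87

U+C612: 3-byte form → EC 98 92.
U+CC2FE: 4-byte form → F3 8C 8B BE.
U+EE6E: 3-byte form → EE B9 AE.
U+00C9: 2-byte form → C3 89.
U+7B79: 3-byte form → E7 AD B9.
U+0061: 1-byte form → 61.
U+03AC: 2-byte form → CE AC.
U+32507: 4-byte form → F0 B2 94 87.
Concatenated (22 bytes): EC 98 92 F3 8C 8B BE EE B9 AE C3 89 E7 AD B9 61 CE AC F0 B2 94 87.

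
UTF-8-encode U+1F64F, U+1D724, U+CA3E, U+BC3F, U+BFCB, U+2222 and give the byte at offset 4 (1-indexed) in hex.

0x8F

1-indexed offset 4 is 0-indexed offset 3.
U+1F64F → 4-byte form F0 9F 99 8F at offsets 0–3.
Offset 3 falls in char 1's range; it's byte 4 of F0 9F 99 8F = 0x8F.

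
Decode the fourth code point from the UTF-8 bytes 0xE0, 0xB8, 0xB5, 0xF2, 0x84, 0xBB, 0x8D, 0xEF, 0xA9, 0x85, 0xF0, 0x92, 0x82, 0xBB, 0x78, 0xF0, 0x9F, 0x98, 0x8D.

U+120BB

Offset 0: leading byte 0xE0 = 11100000 → 3-byte char #1 = E0 B8 B5.
Offset 3: leading byte 0xF2 = 11110010 → 4-byte char #2 = F2 84 BB 8D.
Offset 7: leading byte 0xEF = 11101111 → 3-byte char #3 = EF A9 85.
Offset 10: leading byte 0xF0 = 11110000 → 4-byte char #4 = F0 92 82 BB.
Leading byte 0xF0 = 11110000 matches 11110xxx → 4-byte sequence.
Byte 1: 0xF0 = 11110000, payload 000 (3 bits).
Byte 2: 0x92 = 10010010 (10xxxxxx ✓), payload 010010.
Byte 3: 0x82 = 10000010 (10xxxxxx ✓), payload 000010.
Byte 4: 0xBB = 10111011 (10xxxxxx ✓), payload 111011.
Concatenate: 000010010000010111011 = 0x120BB (21 bits → U+120BB).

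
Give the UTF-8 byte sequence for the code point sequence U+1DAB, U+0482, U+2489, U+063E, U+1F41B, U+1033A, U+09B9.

U+1DAB: 3-byte form → E1 B6 AB.
U+0482: 2-byte form → D2 82.
U+2489: 3-byte form → E2 92 89.
U+063E: 2-byte form → D8 BE.
U+1F41B: 4-byte form → F0 9F 90 9B.
U+1033A: 4-byte form → F0 90 8C BA.
U+09B9: 3-byte form → E0 A6 B9.
Concatenated (21 bytes): E1 B6 AB D2 82 E2 92 89 D8 BE F0 9F 90 9B F0 90 8C BA E0 A6 B9.

E1 B6 AB D2 82 E2 92 89 D8 BE F0 9F 90 9B F0 90 8C BA E0 A6 B9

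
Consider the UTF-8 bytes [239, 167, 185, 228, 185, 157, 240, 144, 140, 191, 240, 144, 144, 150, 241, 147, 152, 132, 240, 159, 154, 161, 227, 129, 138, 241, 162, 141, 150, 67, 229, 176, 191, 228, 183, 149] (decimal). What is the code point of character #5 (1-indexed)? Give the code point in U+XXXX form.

U+53604

Offset 0: leading byte 0xEF = 11101111 → 3-byte char #1 = EF A7 B9.
Offset 3: leading byte 0xE4 = 11100100 → 3-byte char #2 = E4 B9 9D.
Offset 6: leading byte 0xF0 = 11110000 → 4-byte char #3 = F0 90 8C BF.
Offset 10: leading byte 0xF0 = 11110000 → 4-byte char #4 = F0 90 90 96.
Offset 14: leading byte 0xF1 = 11110001 → 4-byte char #5 = F1 93 98 84.
Leading byte 0xF1 = 11110001 matches 11110xxx → 4-byte sequence.
Byte 1: 0xF1 = 11110001, payload 001 (3 bits).
Byte 2: 0x93 = 10010011 (10xxxxxx ✓), payload 010011.
Byte 3: 0x98 = 10011000 (10xxxxxx ✓), payload 011000.
Byte 4: 0x84 = 10000100 (10xxxxxx ✓), payload 000100.
Concatenate: 001010011011000000100 = 0x53604 (21 bits → U+53604).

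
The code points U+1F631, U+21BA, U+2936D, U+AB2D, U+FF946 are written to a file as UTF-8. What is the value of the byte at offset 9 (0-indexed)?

0x8D

U+1F631 → 4-byte form F0 9F 98 B1 at offsets 0–3.
U+21BA → 3-byte form E2 86 BA at offsets 4–6.
U+2936D → 4-byte form F0 A9 8D AD at offsets 7–10.
Offset 9 falls in char 3's range; it's byte 3 of F0 A9 8D AD = 0x8D.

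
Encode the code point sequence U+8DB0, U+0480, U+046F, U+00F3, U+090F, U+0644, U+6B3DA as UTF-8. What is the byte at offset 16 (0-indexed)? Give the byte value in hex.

U+8DB0 → 3-byte form E8 B6 B0 at offsets 0–2.
U+0480 → 2-byte form D2 80 at offsets 3–4.
U+046F → 2-byte form D1 AF at offsets 5–6.
U+00F3 → 2-byte form C3 B3 at offsets 7–8.
U+090F → 3-byte form E0 A4 8F at offsets 9–11.
U+0644 → 2-byte form D9 84 at offsets 12–13.
U+6B3DA → 4-byte form F1 AB 8F 9A at offsets 14–17.
Offset 16 falls in char 7's range; it's byte 3 of F1 AB 8F 9A = 0x8F.

0x8F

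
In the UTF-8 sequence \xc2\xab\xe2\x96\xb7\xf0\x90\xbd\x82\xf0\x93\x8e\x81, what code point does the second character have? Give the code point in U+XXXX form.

U+25B7

Offset 0: leading byte 0xC2 = 11000010 → 2-byte char #1 = C2 AB.
Offset 2: leading byte 0xE2 = 11100010 → 3-byte char #2 = E2 96 B7.
Leading byte 0xE2 = 11100010 matches 1110xxxx → 3-byte sequence.
Byte 1: 0xE2 = 11100010, payload 0010 (4 bits).
Byte 2: 0x96 = 10010110 (10xxxxxx ✓), payload 010110.
Byte 3: 0xB7 = 10110111 (10xxxxxx ✓), payload 110111.
Concatenate: 0010010110110111 = 0x25B7 (16 bits → U+25B7).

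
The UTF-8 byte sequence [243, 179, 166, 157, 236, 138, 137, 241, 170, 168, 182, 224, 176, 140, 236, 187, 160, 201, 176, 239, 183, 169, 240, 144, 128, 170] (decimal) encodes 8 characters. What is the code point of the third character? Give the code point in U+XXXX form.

Offset 0: leading byte 0xF3 = 11110011 → 4-byte char #1 = F3 B3 A6 9D.
Offset 4: leading byte 0xEC = 11101100 → 3-byte char #2 = EC 8A 89.
Offset 7: leading byte 0xF1 = 11110001 → 4-byte char #3 = F1 AA A8 B6.
Leading byte 0xF1 = 11110001 matches 11110xxx → 4-byte sequence.
Byte 1: 0xF1 = 11110001, payload 001 (3 bits).
Byte 2: 0xAA = 10101010 (10xxxxxx ✓), payload 101010.
Byte 3: 0xA8 = 10101000 (10xxxxxx ✓), payload 101000.
Byte 4: 0xB6 = 10110110 (10xxxxxx ✓), payload 110110.
Concatenate: 001101010101000110110 = 0x6AA36 (21 bits → U+6AA36).

U+6AA36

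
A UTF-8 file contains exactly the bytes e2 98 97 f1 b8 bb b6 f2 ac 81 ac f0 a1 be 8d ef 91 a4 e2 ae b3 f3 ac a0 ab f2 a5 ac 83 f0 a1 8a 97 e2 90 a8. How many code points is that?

10

Byte at offset 0: 0xE2 = 11100010 → 3-byte char (#1). Advance 3.
Byte at offset 3: 0xF1 = 11110001 → 4-byte char (#2). Advance 4.
Byte at offset 7: 0xF2 = 11110010 → 4-byte char (#3). Advance 4.
Byte at offset 11: 0xF0 = 11110000 → 4-byte char (#4). Advance 4.
Byte at offset 15: 0xEF = 11101111 → 3-byte char (#5). Advance 3.
Byte at offset 18: 0xE2 = 11100010 → 3-byte char (#6). Advance 3.
Byte at offset 21: 0xF3 = 11110011 → 4-byte char (#7). Advance 4.
Byte at offset 25: 0xF2 = 11110010 → 4-byte char (#8). Advance 4.
Byte at offset 29: 0xF0 = 11110000 → 4-byte char (#9). Advance 4.
Byte at offset 33: 0xE2 = 11100010 → 3-byte char (#10). Advance 3.
Reached end at offset 36 after 10 code points.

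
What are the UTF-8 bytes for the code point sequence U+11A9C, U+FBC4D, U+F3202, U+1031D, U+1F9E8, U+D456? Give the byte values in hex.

U+11A9C: 4-byte form → F0 91 AA 9C.
U+FBC4D: 4-byte form → F3 BB B1 8D.
U+F3202: 4-byte form → F3 B3 88 82.
U+1031D: 4-byte form → F0 90 8C 9D.
U+1F9E8: 4-byte form → F0 9F A7 A8.
U+D456: 3-byte form → ED 91 96.
Concatenated (23 bytes): F0 91 AA 9C F3 BB B1 8D F3 B3 88 82 F0 90 8C 9D F0 9F A7 A8 ED 91 96.

F0 91 AA 9C F3 BB B1 8D F3 B3 88 82 F0 90 8C 9D F0 9F A7 A8 ED 91 96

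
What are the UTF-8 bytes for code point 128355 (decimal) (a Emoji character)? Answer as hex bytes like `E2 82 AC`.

F0 9F 95 A3

U+1F563 = 0x1F563 = 128355 decimal. In range U+10000–U+10FFFF → 4-byte form: 11110xxx 10xxxxxx 10xxxxxx 10xxxxxx.
Binary (21 bits): 000011111010101100011.
Split 3+6+6+6: 000 | 011111 | 010101 | 100011.
Byte 1: 11110000 = 0xF0.
Byte 2: 10011111 = 0x9F.
Byte 3: 10010101 = 0x95.
Byte 4: 10100011 = 0xA3.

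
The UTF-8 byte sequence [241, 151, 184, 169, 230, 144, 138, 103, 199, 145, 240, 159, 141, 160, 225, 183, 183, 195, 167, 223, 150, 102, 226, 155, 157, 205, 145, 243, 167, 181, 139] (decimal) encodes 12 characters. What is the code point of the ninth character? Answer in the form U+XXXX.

U+0066

Offset 0: leading byte 0xF1 = 11110001 → 4-byte char #1 = F1 97 B8 A9.
Offset 4: leading byte 0xE6 = 11100110 → 3-byte char #2 = E6 90 8A.
Offset 7: leading byte 0x67 = 01100111 → 1-byte char #3 = 67.
Offset 8: leading byte 0xC7 = 11000111 → 2-byte char #4 = C7 91.
Offset 10: leading byte 0xF0 = 11110000 → 4-byte char #5 = F0 9F 8D A0.
Offset 14: leading byte 0xE1 = 11100001 → 3-byte char #6 = E1 B7 B7.
Offset 17: leading byte 0xC3 = 11000011 → 2-byte char #7 = C3 A7.
Offset 19: leading byte 0xDF = 11011111 → 2-byte char #8 = DF 96.
Offset 21: leading byte 0x66 = 01100110 → 1-byte char #9 = 66.
Leading byte 0x66 = 01100110 matches 0xxxxxxx → 1-byte sequence.
Byte 1: 0x66 = 01100110, payload 1100110 (7 bits).
Concatenate: 1100110 = 0x66 (7 bits → U+0066).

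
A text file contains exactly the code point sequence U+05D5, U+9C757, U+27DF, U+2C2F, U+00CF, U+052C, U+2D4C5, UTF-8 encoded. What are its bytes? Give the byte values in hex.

D7 95 F2 9C 9D 97 E2 9F 9F E2 B0 AF C3 8F D4 AC F0 AD 93 85

U+05D5: 2-byte form → D7 95.
U+9C757: 4-byte form → F2 9C 9D 97.
U+27DF: 3-byte form → E2 9F 9F.
U+2C2F: 3-byte form → E2 B0 AF.
U+00CF: 2-byte form → C3 8F.
U+052C: 2-byte form → D4 AC.
U+2D4C5: 4-byte form → F0 AD 93 85.
Concatenated (20 bytes): D7 95 F2 9C 9D 97 E2 9F 9F E2 B0 AF C3 8F D4 AC F0 AD 93 85.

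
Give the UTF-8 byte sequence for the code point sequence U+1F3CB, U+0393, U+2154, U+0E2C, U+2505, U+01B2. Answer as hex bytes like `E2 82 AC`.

F0 9F 8F 8B CE 93 E2 85 94 E0 B8 AC E2 94 85 C6 B2

U+1F3CB: 4-byte form → F0 9F 8F 8B.
U+0393: 2-byte form → CE 93.
U+2154: 3-byte form → E2 85 94.
U+0E2C: 3-byte form → E0 B8 AC.
U+2505: 3-byte form → E2 94 85.
U+01B2: 2-byte form → C6 B2.
Concatenated (17 bytes): F0 9F 8F 8B CE 93 E2 85 94 E0 B8 AC E2 94 85 C6 B2.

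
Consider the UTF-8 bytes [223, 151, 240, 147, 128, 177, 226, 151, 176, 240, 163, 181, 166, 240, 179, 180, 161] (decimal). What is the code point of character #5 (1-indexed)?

U+33D21

Offset 0: leading byte 0xDF = 11011111 → 2-byte char #1 = DF 97.
Offset 2: leading byte 0xF0 = 11110000 → 4-byte char #2 = F0 93 80 B1.
Offset 6: leading byte 0xE2 = 11100010 → 3-byte char #3 = E2 97 B0.
Offset 9: leading byte 0xF0 = 11110000 → 4-byte char #4 = F0 A3 B5 A6.
Offset 13: leading byte 0xF0 = 11110000 → 4-byte char #5 = F0 B3 B4 A1.
Leading byte 0xF0 = 11110000 matches 11110xxx → 4-byte sequence.
Byte 1: 0xF0 = 11110000, payload 000 (3 bits).
Byte 2: 0xB3 = 10110011 (10xxxxxx ✓), payload 110011.
Byte 3: 0xB4 = 10110100 (10xxxxxx ✓), payload 110100.
Byte 4: 0xA1 = 10100001 (10xxxxxx ✓), payload 100001.
Concatenate: 000110011110100100001 = 0x33D21 (21 bits → U+33D21).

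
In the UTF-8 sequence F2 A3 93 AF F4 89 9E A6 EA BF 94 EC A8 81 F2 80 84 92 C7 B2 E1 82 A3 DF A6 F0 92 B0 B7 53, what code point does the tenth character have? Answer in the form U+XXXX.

Offset 0: leading byte 0xF2 = 11110010 → 4-byte char #1 = F2 A3 93 AF.
Offset 4: leading byte 0xF4 = 11110100 → 4-byte char #2 = F4 89 9E A6.
Offset 8: leading byte 0xEA = 11101010 → 3-byte char #3 = EA BF 94.
Offset 11: leading byte 0xEC = 11101100 → 3-byte char #4 = EC A8 81.
Offset 14: leading byte 0xF2 = 11110010 → 4-byte char #5 = F2 80 84 92.
Offset 18: leading byte 0xC7 = 11000111 → 2-byte char #6 = C7 B2.
Offset 20: leading byte 0xE1 = 11100001 → 3-byte char #7 = E1 82 A3.
Offset 23: leading byte 0xDF = 11011111 → 2-byte char #8 = DF A6.
Offset 25: leading byte 0xF0 = 11110000 → 4-byte char #9 = F0 92 B0 B7.
Offset 29: leading byte 0x53 = 01010011 → 1-byte char #10 = 53.
Leading byte 0x53 = 01010011 matches 0xxxxxxx → 1-byte sequence.
Byte 1: 0x53 = 01010011, payload 1010011 (7 bits).
Concatenate: 1010011 = 0x53 (7 bits → U+0053).

U+0053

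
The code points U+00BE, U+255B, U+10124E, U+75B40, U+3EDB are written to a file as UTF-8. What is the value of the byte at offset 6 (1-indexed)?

1-indexed offset 6 is 0-indexed offset 5.
U+00BE → 2-byte form C2 BE at offsets 0–1.
U+255B → 3-byte form E2 95 9B at offsets 2–4.
U+10124E → 4-byte form F4 81 89 8E at offsets 5–8.
Offset 5 falls in char 3's range; it's byte 1 of F4 81 89 8E = 0xF4.

0xF4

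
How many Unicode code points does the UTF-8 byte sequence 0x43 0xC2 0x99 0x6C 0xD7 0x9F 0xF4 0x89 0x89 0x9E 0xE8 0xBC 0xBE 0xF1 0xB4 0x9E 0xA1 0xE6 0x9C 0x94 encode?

Byte at offset 0: 0x43 = 01000011 → 1-byte char (#1). Advance 1.
Byte at offset 1: 0xC2 = 11000010 → 2-byte char (#2). Advance 2.
Byte at offset 3: 0x6C = 01101100 → 1-byte char (#3). Advance 1.
Byte at offset 4: 0xD7 = 11010111 → 2-byte char (#4). Advance 2.
Byte at offset 6: 0xF4 = 11110100 → 4-byte char (#5). Advance 4.
Byte at offset 10: 0xE8 = 11101000 → 3-byte char (#6). Advance 3.
Byte at offset 13: 0xF1 = 11110001 → 4-byte char (#7). Advance 4.
Byte at offset 17: 0xE6 = 11100110 → 3-byte char (#8). Advance 3.
Reached end at offset 20 after 8 code points.

8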